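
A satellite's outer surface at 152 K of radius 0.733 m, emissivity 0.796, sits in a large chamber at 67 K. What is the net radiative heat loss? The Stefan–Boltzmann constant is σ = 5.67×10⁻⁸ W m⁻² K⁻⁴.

Q ≈ 157 W

A = 4πr² = 4π × (0.733)² = 6.75 m².
Q = εσA(T⁴ − T_s⁴). T⁴ − T_s⁴ = (152)⁴ − (67)⁴ = 5.34×10^8 − 2.02×10^7 = 5.14×10^8 K⁴.
Q = 0.796 × 5.67×10⁻⁸ × 6.75 × 5.14×10^8 = 157 W.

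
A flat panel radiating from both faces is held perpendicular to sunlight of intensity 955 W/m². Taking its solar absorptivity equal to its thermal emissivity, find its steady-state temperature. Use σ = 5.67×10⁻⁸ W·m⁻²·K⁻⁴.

T ≈ 303 K

Absorbed flux αS = emitted flux 2εσT⁴ per unit area; with α = ε this gives T = (S/2σ)^(1/4).
T = (955 / (2 × 5.67×10⁻⁸))^(1/4) = (8.42×10^9)^(1/4).
T = 303 K.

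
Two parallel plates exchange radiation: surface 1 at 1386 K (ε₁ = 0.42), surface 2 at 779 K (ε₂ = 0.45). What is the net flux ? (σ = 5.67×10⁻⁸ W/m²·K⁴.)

q ≈ 52300 W/m²

For two large parallel gray plates, q = σ(T₁⁴ − T₂⁴) / (1/ε₁ + 1/ε₂ − 1).
1/ε₁ + 1/ε₂ − 1 = 1/0.42 + 1/0.45 − 1 = 3.603.
T₁⁴ − T₂⁴ = 3.69×10^12 − 3.68×10^11 = 3.32×10^12 K⁴.
q = 5.67×10⁻⁸ × 3.32×10^12 / 3.603 = 52300 W/m².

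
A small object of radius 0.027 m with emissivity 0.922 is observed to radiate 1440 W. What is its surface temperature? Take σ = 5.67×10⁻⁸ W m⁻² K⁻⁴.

T ≈ 1320 K

A = 4πr² = 4π × (0.027)² = 9.16×10^-3 m².
From P = εσAT⁴, T = (P / εσA)^(1/4) = (1440 / (0.922 × 5.67×10⁻⁸ × 9.16×10^-3))^(1/4).
T = (3.01×10^12)^(1/4) = 1320 K.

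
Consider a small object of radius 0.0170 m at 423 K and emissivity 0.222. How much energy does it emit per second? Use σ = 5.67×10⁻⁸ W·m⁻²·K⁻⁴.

P ≈ 1.46 W

A = 4πr² = 4π × (0.0170)² = 3.63×10^-3 m².
P = εσAT⁴ = 0.222 × 5.67×10⁻⁸ × 3.63×10^-3 × (423)⁴ = 0.222 × 5.67×10⁻⁸ × 3.63×10^-3 × 3.20×10^10.
P = 1.46 W.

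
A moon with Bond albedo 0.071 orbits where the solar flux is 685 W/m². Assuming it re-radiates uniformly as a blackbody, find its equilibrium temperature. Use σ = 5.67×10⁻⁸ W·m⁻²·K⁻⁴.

Power absorbed = (1−a)S·πR²; power emitted = 4πR²σT⁴. Equating and cancelling πR²:
T = ((1−a)S / 4σ)^(1/4) = (636 / (4 × 5.67×10⁻⁸))^(1/4) = (2.81×10^9)^(1/4).
T = 230 K.

T ≈ 230 K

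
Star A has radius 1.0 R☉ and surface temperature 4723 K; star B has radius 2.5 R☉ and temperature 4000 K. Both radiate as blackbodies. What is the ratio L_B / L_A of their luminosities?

L = 4πR²σT⁴ ∝ R²T⁴, so L_B/L_A = (2.5/1.0)² × (4000/4723)⁴ = 6.25 × 0.514 = 3.22.

L_B/L_A ≈ 3.22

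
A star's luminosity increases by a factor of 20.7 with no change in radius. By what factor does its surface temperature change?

P ∝ T⁴ ⇒ T ∝ P^(1/4), so T scales by (20.7)^(1/4) = 2.13.

factor ≈ 2.13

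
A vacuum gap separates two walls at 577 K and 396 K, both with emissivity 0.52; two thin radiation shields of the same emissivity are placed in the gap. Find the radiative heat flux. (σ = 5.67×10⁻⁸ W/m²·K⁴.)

q ≈ 573 W/m²

Each of the 3 gaps contributes resistance (2/ε − 1) = 2/0.52 − 1 = 2.846; total = 8.538.
q = σ(T₁⁴ − T₂⁴) / 8.538 = 5.67×10⁻⁸ × 8.63×10^10 / 8.538 = 573 W/m².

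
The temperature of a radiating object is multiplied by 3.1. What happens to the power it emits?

P ∝ T⁴, so the power scales as (3.1)⁴ = 92.4.

factor ≈ 92.4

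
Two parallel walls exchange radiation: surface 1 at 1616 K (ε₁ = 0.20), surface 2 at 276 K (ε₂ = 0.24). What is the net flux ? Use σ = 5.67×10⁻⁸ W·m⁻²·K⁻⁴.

q ≈ 47300 W/m²

For two large parallel gray plates, q = σ(T₁⁴ − T₂⁴) / (1/ε₁ + 1/ε₂ − 1).
1/ε₁ + 1/ε₂ − 1 = 1/0.20 + 1/0.24 − 1 = 8.167.
T₁⁴ − T₂⁴ = 6.82×10^12 − 5.80×10^9 = 6.81×10^12 K⁴.
q = 5.67×10⁻⁸ × 6.81×10^12 / 8.167 = 47300 W/m².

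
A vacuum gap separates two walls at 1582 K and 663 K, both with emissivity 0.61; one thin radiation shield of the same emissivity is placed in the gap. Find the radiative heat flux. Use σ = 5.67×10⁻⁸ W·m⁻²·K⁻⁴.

Each of the 2 gaps contributes resistance (2/ε − 1) = 2/0.61 − 1 = 2.279; total = 4.557.
q = σ(T₁⁴ − T₂⁴) / 4.557 = 5.67×10⁻⁸ × 6.07×10^12 / 4.557 = 75500 W/m².

q ≈ 75500 W/m²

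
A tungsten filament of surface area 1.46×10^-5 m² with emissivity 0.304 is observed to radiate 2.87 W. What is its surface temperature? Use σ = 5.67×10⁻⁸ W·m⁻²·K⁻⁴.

From P = εσAT⁴, T = (P / εσA)^(1/4) = (2.87 / (0.304 × 5.67×10⁻⁸ × 1.46×10^-5))^(1/4).
T = (1.14×10^13)^(1/4) = 1840 K.

T ≈ 1840 K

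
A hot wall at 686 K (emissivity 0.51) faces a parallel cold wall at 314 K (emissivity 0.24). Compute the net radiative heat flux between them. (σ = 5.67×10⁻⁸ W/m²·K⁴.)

q ≈ 2340 W/m²

For two large parallel gray plates, q = σ(T₁⁴ − T₂⁴) / (1/ε₁ + 1/ε₂ − 1).
1/ε₁ + 1/ε₂ − 1 = 1/0.51 + 1/0.24 − 1 = 5.127.
T₁⁴ − T₂⁴ = 2.21×10^11 − 9.72×10^9 = 2.12×10^11 K⁴.
q = 5.67×10⁻⁸ × 2.12×10^11 / 5.127 = 2340 W/m².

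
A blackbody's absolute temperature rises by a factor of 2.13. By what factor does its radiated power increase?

factor ≈ 20.6

P ∝ T⁴, so the power scales as (2.13)⁴ = 20.6.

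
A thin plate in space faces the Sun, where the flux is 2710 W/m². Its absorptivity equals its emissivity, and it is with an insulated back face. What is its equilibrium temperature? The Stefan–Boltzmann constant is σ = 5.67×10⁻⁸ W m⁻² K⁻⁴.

T ≈ 468 K

Absorbed flux αS = emitted flux εσT⁴ (one radiating face); with α = ε, T = (S/σ)^(1/4).
T = (2710 / 5.67×10⁻⁸)^(1/4) = (4.78×10^10)^(1/4).
T = 468 K.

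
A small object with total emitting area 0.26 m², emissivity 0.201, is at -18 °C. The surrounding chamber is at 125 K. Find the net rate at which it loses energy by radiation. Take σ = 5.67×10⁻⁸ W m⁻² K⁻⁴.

Q ≈ 11.8 W

Convert: -18 °C = 255 K.
Q = εσA(T⁴ − T_s⁴). T⁴ − T_s⁴ = (255)⁴ − (125)⁴ = 4.23×10^9 − 2.44×10^8 = 3.98×10^9 K⁴.
Q = 0.201 × 5.67×10⁻⁸ × 0.260 × 3.98×10^9 = 11.8 W.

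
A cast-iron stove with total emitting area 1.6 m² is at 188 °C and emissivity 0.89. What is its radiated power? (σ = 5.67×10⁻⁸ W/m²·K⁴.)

P ≈ 3650 W

188 °C = 461 K.
Stefan–Boltzmann: P = εσAT⁴ = 0.89 × 5.67×10⁻⁸ × 1.60 × (461)⁴ = 0.89 × 5.67×10⁻⁸ × 1.60 × 4.52×10^10.
P = 3650 W.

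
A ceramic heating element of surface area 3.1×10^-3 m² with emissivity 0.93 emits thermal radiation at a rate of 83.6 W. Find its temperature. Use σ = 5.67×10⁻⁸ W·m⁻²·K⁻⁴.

T ≈ 846 K

From P = εσAT⁴, T = (P / εσA)^(1/4) = (83.6 / (0.93 × 5.67×10⁻⁸ × 3.10×10^-3))^(1/4).
T = (5.11×10^11)^(1/4) = 846 K.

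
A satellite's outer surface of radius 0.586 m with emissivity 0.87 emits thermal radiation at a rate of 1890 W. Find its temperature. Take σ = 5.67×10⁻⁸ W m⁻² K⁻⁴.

T ≈ 307 K

A = 4πr² = 4π × (0.586)² = 4.32 m².
From P = εσAT⁴, T = (P / εσA)^(1/4) = (1890 / (0.87 × 5.67×10⁻⁸ × 4.32))^(1/4).
T = (8.88×10^9)^(1/4) = 307 K.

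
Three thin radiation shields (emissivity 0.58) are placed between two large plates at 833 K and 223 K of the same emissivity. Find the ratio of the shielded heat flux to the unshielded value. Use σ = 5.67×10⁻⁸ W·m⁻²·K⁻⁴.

With N identical shields there are N+1 = 4 gaps in series, each with the same radiative resistance, so the flux falls to 1/(N+1) of its unshielded value.

ratio ≈ 0.250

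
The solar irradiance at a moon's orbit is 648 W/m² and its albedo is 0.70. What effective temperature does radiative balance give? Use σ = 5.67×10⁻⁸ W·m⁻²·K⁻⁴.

Power absorbed = (1−a)S·πR²; power emitted = 4πR²σT⁴. Equating and cancelling πR²:
T = ((1−a)S / 4σ)^(1/4) = (194 / (4 × 5.67×10⁻⁸))^(1/4) = (8.57×10^8)^(1/4).
T = 171 K.

T ≈ 171 K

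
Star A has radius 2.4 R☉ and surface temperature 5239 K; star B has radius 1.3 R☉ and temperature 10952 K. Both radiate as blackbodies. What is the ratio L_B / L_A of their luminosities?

L = 4πR²σT⁴ ∝ R²T⁴, so L_B/L_A = (1.3/2.4)² × (10952/5239)⁴ = 0.293 × 19.1 = 5.60.

L_B/L_A ≈ 5.60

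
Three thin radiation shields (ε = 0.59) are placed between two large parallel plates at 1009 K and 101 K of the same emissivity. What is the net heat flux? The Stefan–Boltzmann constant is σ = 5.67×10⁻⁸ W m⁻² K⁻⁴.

Each of the 4 gaps contributes resistance (2/ε − 1) = 2/0.59 − 1 = 2.390; total = 9.559.
q = σ(T₁⁴ − T₂⁴) / 9.559 = 5.67×10⁻⁸ × 1.04×10^12 / 9.559 = 6150 W/m².

q ≈ 6150 W/m²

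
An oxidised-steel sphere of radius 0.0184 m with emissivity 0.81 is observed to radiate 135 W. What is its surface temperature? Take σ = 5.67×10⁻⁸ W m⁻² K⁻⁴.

T ≈ 912 K

A = 4πr² = 4π × (0.0184)² = 4.25×10^-3 m².
From P = εσAT⁴, T = (P / εσA)^(1/4) = (135 / (0.81 × 5.67×10⁻⁸ × 4.25×10^-3))^(1/4).
T = (6.91×10^11)^(1/4) = 912 K.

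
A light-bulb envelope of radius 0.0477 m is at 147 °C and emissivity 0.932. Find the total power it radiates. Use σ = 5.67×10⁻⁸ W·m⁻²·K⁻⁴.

P ≈ 47.0 W

A = 4πr² = 4π × (0.0477)² = 0.0286 m².
147 °C = 420 K.
P = εσAT⁴ = 0.932 × 5.67×10⁻⁸ × 0.0286 × (420)⁴ = 0.932 × 5.67×10⁻⁸ × 0.0286 × 3.11×10^10.
P = 47.0 W.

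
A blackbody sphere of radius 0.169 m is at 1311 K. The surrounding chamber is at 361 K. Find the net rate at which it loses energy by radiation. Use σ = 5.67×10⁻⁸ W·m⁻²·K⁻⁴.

A = 4πr² = 4π × (0.169)² = 0.359 m².
Q = σA(T⁴ − T_s⁴). T⁴ − T_s⁴ = (1311)⁴ − (361)⁴ = 2.95×10^12 − 1.70×10^10 = 2.94×10^12 K⁴.
Q = 5.67×10⁻⁸ × 0.359 × 2.94×10^12 = 59800 W.

Q ≈ 59800 W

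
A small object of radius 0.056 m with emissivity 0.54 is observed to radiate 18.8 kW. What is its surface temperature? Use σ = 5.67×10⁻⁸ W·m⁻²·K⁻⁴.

T ≈ 1990 K

A = 4πr² = 4π × (0.056)² = 0.0394 m².
From P = εσAT⁴, T = (P / εσA)^(1/4) = (18800 / (0.54 × 5.67×10⁻⁸ × 0.0394))^(1/4).
T = (1.56×10^13)^(1/4) = 1990 K.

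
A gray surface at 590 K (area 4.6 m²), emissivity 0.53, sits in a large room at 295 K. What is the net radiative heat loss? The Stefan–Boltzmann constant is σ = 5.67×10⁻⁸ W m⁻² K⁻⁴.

Q = εσA(T⁴ − T_s⁴). T⁴ − T_s⁴ = (590)⁴ − (295)⁴ = 1.21×10^11 − 7.57×10^9 = 1.14×10^11 K⁴.
Q = 0.53 × 5.67×10⁻⁸ × 4.60 × 1.14×10^11 = 15700 W.

Q ≈ 15700 W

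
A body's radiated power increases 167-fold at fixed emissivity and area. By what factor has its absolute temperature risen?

factor ≈ 3.59

P ∝ T⁴ ⇒ T ∝ P^(1/4), so T scales by (167)^(1/4) = 3.59.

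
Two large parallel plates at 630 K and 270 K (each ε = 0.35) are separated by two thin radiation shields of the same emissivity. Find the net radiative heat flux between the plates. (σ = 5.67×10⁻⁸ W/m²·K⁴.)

q ≈ 610 W/m²

Each of the 3 gaps contributes resistance (2/ε − 1) = 2/0.35 − 1 = 4.714; total = 14.14.
q = σ(T₁⁴ − T₂⁴) / 14.14 = 5.67×10⁻⁸ × 1.52×10^11 / 14.14 = 610 W/m².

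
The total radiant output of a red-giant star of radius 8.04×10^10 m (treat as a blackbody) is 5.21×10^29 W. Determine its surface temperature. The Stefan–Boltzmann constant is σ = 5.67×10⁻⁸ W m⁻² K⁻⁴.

A = 4πr² = 4π × (8.04×10^10)² = 8.12×10^22 m².
From P = σAT⁴, T = (P / σA)^(1/4) = (5.21×10^29 / (5.67×10⁻⁸ × 8.12×10^22))^(1/4).
T = (1.13×10^14)^(1/4) = 3260 K.

T ≈ 3260 K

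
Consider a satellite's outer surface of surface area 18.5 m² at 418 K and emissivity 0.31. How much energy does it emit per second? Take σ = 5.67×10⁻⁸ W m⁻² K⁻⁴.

P ≈ 9930 W

Stefan–Boltzmann: P = εσAT⁴ = 0.31 × 5.67×10⁻⁸ × 18.5 × (418)⁴ = 0.31 × 5.67×10⁻⁸ × 18.5 × 3.05×10^10.
P = 9930 W.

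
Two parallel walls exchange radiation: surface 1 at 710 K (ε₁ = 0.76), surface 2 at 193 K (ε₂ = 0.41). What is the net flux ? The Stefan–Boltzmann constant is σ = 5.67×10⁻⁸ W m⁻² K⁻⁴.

For two large parallel gray plates, q = σ(T₁⁴ − T₂⁴) / (1/ε₁ + 1/ε₂ − 1).
1/ε₁ + 1/ε₂ − 1 = 1/0.76 + 1/0.41 − 1 = 2.755.
T₁⁴ − T₂⁴ = 2.54×10^11 − 1.39×10^9 = 2.53×10^11 K⁴.
q = 5.67×10⁻⁸ × 2.53×10^11 / 2.755 = 5200 W/m².

q ≈ 5200 W/m²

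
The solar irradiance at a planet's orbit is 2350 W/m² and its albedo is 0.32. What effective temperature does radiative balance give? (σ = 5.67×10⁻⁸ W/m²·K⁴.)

Power absorbed = (1−a)S·πR²; power emitted = 4πR²σT⁴. Equating and cancelling πR²:
T = ((1−a)S / 4σ)^(1/4) = (1600 / (4 × 5.67×10⁻⁸))^(1/4) = (7.05×10^9)^(1/4).
T = 290 K.

T ≈ 290 K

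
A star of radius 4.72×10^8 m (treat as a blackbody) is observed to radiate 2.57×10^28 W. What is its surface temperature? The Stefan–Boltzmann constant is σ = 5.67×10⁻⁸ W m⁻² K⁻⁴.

T ≈ 20100 K

A = 4πr² = 4π × (4.72×10^8)² = 2.80×10^18 m².
From P = σAT⁴, T = (P / σA)^(1/4) = (2.57×10^28 / (5.67×10⁻⁸ × 2.80×10^18))^(1/4).
T = (1.62×10^17)^(1/4) = 20100 K.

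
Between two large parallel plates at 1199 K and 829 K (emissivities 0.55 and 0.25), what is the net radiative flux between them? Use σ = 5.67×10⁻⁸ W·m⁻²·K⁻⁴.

q ≈ 18800 W/m²

For two large parallel gray plates, q = σ(T₁⁴ − T₂⁴) / (1/ε₁ + 1/ε₂ − 1).
1/ε₁ + 1/ε₂ − 1 = 1/0.55 + 1/0.25 − 1 = 4.818.
T₁⁴ − T₂⁴ = 2.07×10^12 − 4.72×10^11 = 1.59×10^12 K⁴.
q = 5.67×10⁻⁸ × 1.59×10^12 / 4.818 = 18800 W/m².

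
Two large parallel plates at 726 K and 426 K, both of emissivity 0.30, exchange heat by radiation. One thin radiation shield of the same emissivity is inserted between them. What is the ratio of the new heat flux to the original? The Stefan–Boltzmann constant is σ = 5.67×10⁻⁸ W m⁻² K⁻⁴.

With N identical shields there are N+1 = 2 gaps in series, each with the same radiative resistance, so the flux falls to 1/(N+1) of its unshielded value.

ratio ≈ 0.500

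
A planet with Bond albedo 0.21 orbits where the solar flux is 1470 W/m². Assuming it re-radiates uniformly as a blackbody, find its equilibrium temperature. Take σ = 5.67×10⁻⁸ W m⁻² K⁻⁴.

T ≈ 268 K

Power absorbed = (1−a)S·πR²; power emitted = 4πR²σT⁴. Equating and cancelling πR²:
T = ((1−a)S / 4σ)^(1/4) = (1160 / (4 × 5.67×10⁻⁸))^(1/4) = (5.12×10^9)^(1/4).
T = 268 K.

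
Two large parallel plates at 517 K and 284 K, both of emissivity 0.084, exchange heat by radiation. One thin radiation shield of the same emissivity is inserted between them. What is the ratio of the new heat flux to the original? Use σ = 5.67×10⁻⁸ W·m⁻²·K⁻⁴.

With N identical shields there are N+1 = 2 gaps in series, each with the same radiative resistance, so the flux falls to 1/(N+1) of its unshielded value.

ratio ≈ 0.500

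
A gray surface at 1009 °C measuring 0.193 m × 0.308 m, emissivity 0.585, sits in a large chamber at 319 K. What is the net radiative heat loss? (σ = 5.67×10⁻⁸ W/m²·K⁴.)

A = 0.193 × 0.308 = 0.0594 m².
Convert: 1009 °C = 1282 K.
Q = εσA(T⁴ − T_s⁴). T⁴ − T_s⁴ = (1282)⁴ − (319)⁴ = 2.70×10^12 − 1.04×10^10 = 2.69×10^12 K⁴.
Q = 0.585 × 5.67×10⁻⁸ × 0.0594 × 2.69×10^12 = 5310 W.

Q ≈ 5310 W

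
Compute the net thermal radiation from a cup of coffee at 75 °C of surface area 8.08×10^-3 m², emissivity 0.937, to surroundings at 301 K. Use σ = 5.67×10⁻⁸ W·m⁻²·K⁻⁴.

Q ≈ 2.77 W

Convert: 75 °C = 348 K.
Q = εσA(T⁴ − T_s⁴). T⁴ − T_s⁴ = (348)⁴ − (301)⁴ = 1.47×10^10 − 8.21×10^9 = 6.46×10^9 K⁴.
Q = 0.937 × 5.67×10⁻⁸ × 8.08×10^-3 × 6.46×10^9 = 2.77 W.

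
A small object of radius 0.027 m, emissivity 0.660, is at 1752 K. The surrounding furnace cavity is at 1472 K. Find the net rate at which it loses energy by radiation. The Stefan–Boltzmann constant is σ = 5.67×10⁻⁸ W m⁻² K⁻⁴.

A = 4πr² = 4π × (0.027)² = 9.16×10^-3 m².
Q = εσA(T⁴ − T_s⁴). T⁴ − T_s⁴ = (1752)⁴ − (1472)⁴ = 9.42×10^12 − 4.69×10^12 = 4.73×10^12 K⁴.
Q = 0.660 × 5.67×10⁻⁸ × 9.16×10^-3 × 4.73×10^12 = 1620 W.

Q ≈ 1620 W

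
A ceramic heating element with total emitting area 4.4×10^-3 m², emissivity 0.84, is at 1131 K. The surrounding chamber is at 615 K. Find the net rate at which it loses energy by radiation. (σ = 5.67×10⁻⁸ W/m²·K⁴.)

Q = εσA(T⁴ − T_s⁴). T⁴ − T_s⁴ = (1131)⁴ − (615)⁴ = 1.64×10^12 − 1.43×10^11 = 1.49×10^12 K⁴.
Q = 0.84 × 5.67×10⁻⁸ × 4.40×10^-3 × 1.49×10^12 = 313 W.

Q ≈ 313 W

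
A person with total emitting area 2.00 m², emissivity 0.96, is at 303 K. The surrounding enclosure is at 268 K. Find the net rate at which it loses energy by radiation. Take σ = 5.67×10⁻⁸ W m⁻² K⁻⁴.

Q ≈ 356 W

Q = εσA(T⁴ − T_s⁴). T⁴ − T_s⁴ = (303)⁴ − (268)⁴ = 8.43×10^9 − 5.16×10^9 = 3.27×10^9 K⁴.
Q = 0.96 × 5.67×10⁻⁸ × 2.00 × 3.27×10^9 = 356 W.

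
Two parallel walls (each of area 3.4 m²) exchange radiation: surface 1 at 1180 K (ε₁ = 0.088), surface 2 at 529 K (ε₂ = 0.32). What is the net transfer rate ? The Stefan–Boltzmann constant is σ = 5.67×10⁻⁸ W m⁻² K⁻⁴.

For two large parallel gray plates, q = σ(T₁⁴ − T₂⁴) / (1/ε₁ + 1/ε₂ − 1).
1/ε₁ + 1/ε₂ − 1 = 1/0.088 + 1/0.32 − 1 = 13.49.
T₁⁴ − T₂⁴ = 1.94×10^12 − 7.83×10^10 = 1.86×10^12 K⁴.
q = 5.67×10⁻⁸ × 1.86×10^12 / 13.49 = 7820 W/m².
Q = q·A = 7820 × 3.4 = 26600 W.

Q ≈ 26600 W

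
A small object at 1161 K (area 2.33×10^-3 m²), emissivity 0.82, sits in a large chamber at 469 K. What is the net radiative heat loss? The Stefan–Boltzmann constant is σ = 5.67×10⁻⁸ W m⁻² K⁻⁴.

Q = εσA(T⁴ − T_s⁴). T⁴ − T_s⁴ = (1161)⁴ − (469)⁴ = 1.82×10^12 − 4.84×10^10 = 1.77×10^12 K⁴.
Q = 0.82 × 5.67×10⁻⁸ × 2.33×10^-3 × 1.77×10^12 = 192 W.

Q ≈ 192 W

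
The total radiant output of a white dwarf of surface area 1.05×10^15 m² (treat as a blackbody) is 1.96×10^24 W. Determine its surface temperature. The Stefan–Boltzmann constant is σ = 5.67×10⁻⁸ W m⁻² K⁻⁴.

From P = σAT⁴, T = (P / σA)^(1/4) = (1.96×10^24 / (5.67×10⁻⁸ × 1.05×10^15))^(1/4).
T = (3.29×10^16)^(1/4) = 13500 K.

T ≈ 13500 K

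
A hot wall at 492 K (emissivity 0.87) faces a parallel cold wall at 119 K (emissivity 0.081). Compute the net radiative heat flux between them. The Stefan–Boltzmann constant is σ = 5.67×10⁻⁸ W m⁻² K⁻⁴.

q ≈ 265 W/m²

For two large parallel gray plates, q = σ(T₁⁴ − T₂⁴) / (1/ε₁ + 1/ε₂ − 1).
1/ε₁ + 1/ε₂ − 1 = 1/0.87 + 1/0.081 − 1 = 12.50.
T₁⁴ − T₂⁴ = 5.86×10^10 − 2.01×10^8 = 5.84×10^10 K⁴.
q = 5.67×10⁻⁸ × 5.84×10^10 / 12.50 = 265 W/m².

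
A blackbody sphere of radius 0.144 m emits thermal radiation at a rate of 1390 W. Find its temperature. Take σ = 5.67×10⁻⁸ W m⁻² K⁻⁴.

A = 4πr² = 4π × (0.144)² = 0.261 m².
From P = σAT⁴, T = (P / σA)^(1/4) = (1390 / (5.67×10⁻⁸ × 0.261))^(1/4).
T = (9.41×10^10)^(1/4) = 554 K.

T ≈ 554 K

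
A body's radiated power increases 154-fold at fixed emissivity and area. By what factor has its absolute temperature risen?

factor ≈ 3.52

P ∝ T⁴ ⇒ T ∝ P^(1/4), so T scales by (154)^(1/4) = 3.52.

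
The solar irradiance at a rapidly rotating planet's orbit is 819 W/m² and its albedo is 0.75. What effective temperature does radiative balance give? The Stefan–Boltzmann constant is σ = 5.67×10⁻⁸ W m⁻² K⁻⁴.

T ≈ 173 K

Power absorbed = (1−a)S·πR²; power emitted = 4πR²σT⁴. Equating and cancelling πR²:
T = ((1−a)S / 4σ)^(1/4) = (205 / (4 × 5.67×10⁻⁸))^(1/4) = (9.03×10^8)^(1/4).
T = 173 K.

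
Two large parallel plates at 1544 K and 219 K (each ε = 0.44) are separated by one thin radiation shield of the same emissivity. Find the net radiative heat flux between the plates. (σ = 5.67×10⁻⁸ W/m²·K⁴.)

Each of the 2 gaps contributes resistance (2/ε − 1) = 2/0.44 − 1 = 3.545; total = 7.091.
q = σ(T₁⁴ − T₂⁴) / 7.091 = 5.67×10⁻⁸ × 5.68×10^12 / 7.091 = 45400 W/m².

q ≈ 45400 W/m²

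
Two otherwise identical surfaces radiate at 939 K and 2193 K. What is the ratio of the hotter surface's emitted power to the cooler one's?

P ∝ T⁴, so the ratio is (2193/939)⁴ = (2.335)⁴ = 29.8.

ratio ≈ 29.8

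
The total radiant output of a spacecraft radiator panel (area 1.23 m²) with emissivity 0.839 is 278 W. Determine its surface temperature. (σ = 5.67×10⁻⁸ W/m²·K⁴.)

From P = εσAT⁴, T = (P / εσA)^(1/4) = (278 / (0.839 × 5.67×10⁻⁸ × 1.23))^(1/4).
T = (4.75×10^9)^(1/4) = 263 K.

T ≈ 263 K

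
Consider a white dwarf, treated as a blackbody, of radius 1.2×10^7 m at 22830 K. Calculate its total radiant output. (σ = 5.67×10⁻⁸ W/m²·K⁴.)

A = 4πr² = 4π × (1.2×10^7)² = 1.81×10^15 m².
P = σAT⁴ = 5.67×10⁻⁸ × 1.81×10^15 × (22830)⁴ = 5.67×10⁻⁸ × 1.81×10^15 × 2.72×10^17.
P = 2.79×10^25 W.

P ≈ 2.79×10^25 W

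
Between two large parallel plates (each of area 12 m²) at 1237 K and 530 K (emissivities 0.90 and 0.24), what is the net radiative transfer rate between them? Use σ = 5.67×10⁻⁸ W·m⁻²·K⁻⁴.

For two large parallel gray plates, q = σ(T₁⁴ − T₂⁴) / (1/ε₁ + 1/ε₂ − 1).
1/ε₁ + 1/ε₂ − 1 = 1/0.90 + 1/0.24 − 1 = 4.278.
T₁⁴ − T₂⁴ = 2.34×10^12 − 7.89×10^10 = 2.26×10^12 K⁴.
q = 5.67×10⁻⁸ × 2.26×10^12 / 4.278 = 30000 W/m².
Q = q·A = 30000 × 12 = 3.60×10^5 W.

Q ≈ 3.60×10^5 W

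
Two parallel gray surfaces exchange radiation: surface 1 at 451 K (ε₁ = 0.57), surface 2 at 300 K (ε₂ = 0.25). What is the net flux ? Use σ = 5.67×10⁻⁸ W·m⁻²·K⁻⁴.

For two large parallel gray plates, q = σ(T₁⁴ − T₂⁴) / (1/ε₁ + 1/ε₂ − 1).
1/ε₁ + 1/ε₂ − 1 = 1/0.57 + 1/0.25 − 1 = 4.754.
T₁⁴ − T₂⁴ = 4.14×10^10 − 8.10×10^9 = 3.33×10^10 K⁴.
q = 5.67×10⁻⁸ × 3.33×10^10 / 4.754 = 397 W/m².

q ≈ 397 W/m²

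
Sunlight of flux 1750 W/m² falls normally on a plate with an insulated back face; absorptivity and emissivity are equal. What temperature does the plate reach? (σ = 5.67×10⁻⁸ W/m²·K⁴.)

T ≈ 419 K

Absorbed flux αS = emitted flux εσT⁴ (one radiating face); with α = ε, T = (S/σ)^(1/4).
T = (1750 / 5.67×10⁻⁸)^(1/4) = (3.09×10^10)^(1/4).
T = 419 K.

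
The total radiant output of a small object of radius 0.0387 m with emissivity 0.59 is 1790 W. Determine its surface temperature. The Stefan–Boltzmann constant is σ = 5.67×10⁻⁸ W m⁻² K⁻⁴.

T ≈ 1300 K

A = 4πr² = 4π × (0.0387)² = 0.0188 m².
From P = εσAT⁴, T = (P / εσA)^(1/4) = (1790 / (0.59 × 5.67×10⁻⁸ × 0.0188))^(1/4).
T = (2.84×10^12)^(1/4) = 1300 K.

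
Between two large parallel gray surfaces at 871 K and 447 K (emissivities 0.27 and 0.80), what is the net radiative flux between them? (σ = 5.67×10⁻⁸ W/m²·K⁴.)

q ≈ 7680 W/m²

For two large parallel gray plates, q = σ(T₁⁴ − T₂⁴) / (1/ε₁ + 1/ε₂ − 1).
1/ε₁ + 1/ε₂ − 1 = 1/0.27 + 1/0.80 − 1 = 3.954.
T₁⁴ − T₂⁴ = 5.76×10^11 − 3.99×10^10 = 5.36×10^11 K⁴.
q = 5.67×10⁻⁸ × 5.36×10^11 / 3.954 = 7680 W/m².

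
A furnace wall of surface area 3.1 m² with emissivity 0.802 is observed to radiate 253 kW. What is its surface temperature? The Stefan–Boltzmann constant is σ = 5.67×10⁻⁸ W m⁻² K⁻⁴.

T ≈ 1160 K

From P = εσAT⁴, T = (P / εσA)^(1/4) = (2.53×10^5 / (0.802 × 5.67×10⁻⁸ × 3.10))^(1/4).
T = (1.79×10^12)^(1/4) = 1160 K.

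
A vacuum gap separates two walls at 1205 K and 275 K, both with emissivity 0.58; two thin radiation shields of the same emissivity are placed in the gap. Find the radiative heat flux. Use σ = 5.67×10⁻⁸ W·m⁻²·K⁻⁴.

q ≈ 16200 W/m²

Each of the 3 gaps contributes resistance (2/ε − 1) = 2/0.58 − 1 = 2.448; total = 7.345.
q = σ(T₁⁴ − T₂⁴) / 7.345 = 5.67×10⁻⁸ × 2.10×10^12 / 7.345 = 16200 W/m².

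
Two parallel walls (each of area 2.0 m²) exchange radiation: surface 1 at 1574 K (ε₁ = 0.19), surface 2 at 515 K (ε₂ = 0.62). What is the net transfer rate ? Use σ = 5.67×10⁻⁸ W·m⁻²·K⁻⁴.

For two large parallel gray plates, q = σ(T₁⁴ − T₂⁴) / (1/ε₁ + 1/ε₂ − 1).
1/ε₁ + 1/ε₂ − 1 = 1/0.19 + 1/0.62 − 1 = 5.876.
T₁⁴ − T₂⁴ = 6.14×10^12 − 7.03×10^10 = 6.07×10^12 K⁴.
q = 5.67×10⁻⁸ × 6.07×10^12 / 5.876 = 58500 W/m².
Q = q·A = 58500 × 2.0 = 1.17×10^5 W.

Q ≈ 1.17×10^5 W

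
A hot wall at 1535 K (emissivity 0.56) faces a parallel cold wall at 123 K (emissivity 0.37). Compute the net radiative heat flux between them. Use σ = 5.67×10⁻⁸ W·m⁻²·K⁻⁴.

q ≈ 90200 W/m²

For two large parallel gray plates, q = σ(T₁⁴ − T₂⁴) / (1/ε₁ + 1/ε₂ − 1).
1/ε₁ + 1/ε₂ − 1 = 1/0.56 + 1/0.37 − 1 = 3.488.
T₁⁴ − T₂⁴ = 5.55×10^12 − 2.29×10^8 = 5.55×10^12 K⁴.
q = 5.67×10⁻⁸ × 5.55×10^12 / 3.488 = 90200 W/m².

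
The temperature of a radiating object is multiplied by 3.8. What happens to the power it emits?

P ∝ T⁴, so the power scales as (3.8)⁴ = 209.

factor ≈ 209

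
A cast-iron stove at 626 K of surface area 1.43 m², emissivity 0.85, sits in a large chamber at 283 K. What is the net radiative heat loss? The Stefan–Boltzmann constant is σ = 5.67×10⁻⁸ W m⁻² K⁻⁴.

Q ≈ 10100 W

Q = εσA(T⁴ − T_s⁴). T⁴ − T_s⁴ = (626)⁴ − (283)⁴ = 1.54×10^11 − 6.41×10^9 = 1.47×10^11 K⁴.
Q = 0.85 × 5.67×10⁻⁸ × 1.43 × 1.47×10^11 = 10100 W.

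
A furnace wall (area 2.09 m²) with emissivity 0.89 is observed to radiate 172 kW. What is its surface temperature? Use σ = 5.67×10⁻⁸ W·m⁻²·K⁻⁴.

T ≈ 1130 K

From P = εσAT⁴, T = (P / εσA)^(1/4) = (1.72×10^5 / (0.89 × 5.67×10⁻⁸ × 2.09))^(1/4).
T = (1.63×10^12)^(1/4) = 1130 K.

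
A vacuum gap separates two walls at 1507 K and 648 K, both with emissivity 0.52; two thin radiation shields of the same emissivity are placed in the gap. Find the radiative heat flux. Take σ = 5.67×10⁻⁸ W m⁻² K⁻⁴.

q ≈ 33100 W/m²

Each of the 3 gaps contributes resistance (2/ε − 1) = 2/0.52 − 1 = 2.846; total = 8.538.
q = σ(T₁⁴ − T₂⁴) / 8.538 = 5.67×10⁻⁸ × 4.98×10^12 / 8.538 = 33100 W/m².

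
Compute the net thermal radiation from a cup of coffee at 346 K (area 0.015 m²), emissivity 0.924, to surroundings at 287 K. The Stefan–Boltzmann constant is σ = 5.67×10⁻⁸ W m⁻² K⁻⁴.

Q = εσA(T⁴ − T_s⁴). T⁴ − T_s⁴ = (346)⁴ − (287)⁴ = 1.43×10^10 − 6.78×10^9 = 7.55×10^9 K⁴.
Q = 0.924 × 5.67×10⁻⁸ × 0.0150 × 7.55×10^9 = 5.93 W.

Q ≈ 5.93 W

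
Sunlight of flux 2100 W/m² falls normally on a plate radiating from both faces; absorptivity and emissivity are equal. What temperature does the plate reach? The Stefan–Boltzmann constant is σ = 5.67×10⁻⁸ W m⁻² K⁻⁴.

Absorbed flux αS = emitted flux 2εσT⁴ per unit area; with α = ε this gives T = (S/2σ)^(1/4).
T = (2100 / (2 × 5.67×10⁻⁸))^(1/4) = (1.85×10^10)^(1/4).
T = 369 K.

T ≈ 369 K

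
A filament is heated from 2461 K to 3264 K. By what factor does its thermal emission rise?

P ∝ T⁴, so the ratio is (3264/2461)⁴ = (1.326)⁴ = 3.09.

ratio ≈ 3.09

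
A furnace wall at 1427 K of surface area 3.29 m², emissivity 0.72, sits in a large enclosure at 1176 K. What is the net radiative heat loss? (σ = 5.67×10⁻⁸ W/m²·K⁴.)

Q = εσA(T⁴ − T_s⁴). T⁴ − T_s⁴ = (1427)⁴ − (1176)⁴ = 4.15×10^12 − 1.91×10^12 = 2.23×10^12 K⁴.
Q = 0.72 × 5.67×10⁻⁸ × 3.29 × 2.23×10^12 = 3.00×10^5 W.

Q ≈ 3.00×10^5 W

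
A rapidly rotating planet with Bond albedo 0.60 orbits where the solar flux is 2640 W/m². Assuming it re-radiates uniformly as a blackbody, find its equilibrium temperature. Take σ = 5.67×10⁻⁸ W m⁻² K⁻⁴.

T ≈ 261 K

Power absorbed = (1−a)S·πR²; power emitted = 4πR²σT⁴. Equating and cancelling πR²:
T = ((1−a)S / 4σ)^(1/4) = (1060 / (4 × 5.67×10⁻⁸))^(1/4) = (4.66×10^9)^(1/4).
T = 261 K.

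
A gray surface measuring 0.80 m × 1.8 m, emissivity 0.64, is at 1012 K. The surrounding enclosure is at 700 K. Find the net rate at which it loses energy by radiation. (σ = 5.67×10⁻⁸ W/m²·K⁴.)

Q ≈ 42300 W

A = 0.80 × 1.8 = 1.44 m².
Q = εσA(T⁴ − T_s⁴). T⁴ − T_s⁴ = (1012)⁴ − (700)⁴ = 1.05×10^12 − 2.40×10^11 = 8.09×10^11 K⁴.
Q = 0.64 × 5.67×10⁻⁸ × 1.44 × 8.09×10^11 = 42300 W.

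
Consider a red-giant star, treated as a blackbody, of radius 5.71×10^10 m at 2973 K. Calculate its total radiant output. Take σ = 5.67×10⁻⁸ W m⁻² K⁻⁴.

P ≈ 1.81×10^29 W

A = 4πr² = 4π × (5.71×10^10)² = 4.10×10^22 m².
P = σAT⁴ = 5.67×10⁻⁸ × 4.10×10^22 × (2973)⁴ = 5.67×10⁻⁸ × 4.10×10^22 × 7.81×10^13.
P = 1.81×10^29 W.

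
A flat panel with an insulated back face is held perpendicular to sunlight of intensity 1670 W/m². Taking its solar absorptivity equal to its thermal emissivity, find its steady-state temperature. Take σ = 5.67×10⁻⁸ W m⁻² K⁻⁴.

Absorbed flux αS = emitted flux εσT⁴ (one radiating face); with α = ε, T = (S/σ)^(1/4).
T = (1670 / 5.67×10⁻⁸)^(1/4) = (2.95×10^10)^(1/4).
T = 414 K.

T ≈ 414 K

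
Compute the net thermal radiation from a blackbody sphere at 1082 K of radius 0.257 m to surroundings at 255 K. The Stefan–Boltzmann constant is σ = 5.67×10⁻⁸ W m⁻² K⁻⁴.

A = 4πr² = 4π × (0.257)² = 0.830 m².
Q = σA(T⁴ − T_s⁴). T⁴ − T_s⁴ = (1082)⁴ − (255)⁴ = 1.37×10^12 − 4.23×10^9 = 1.37×10^12 K⁴.
Q = 5.67×10⁻⁸ × 0.830 × 1.37×10^12 = 64300 W.

Q ≈ 64300 W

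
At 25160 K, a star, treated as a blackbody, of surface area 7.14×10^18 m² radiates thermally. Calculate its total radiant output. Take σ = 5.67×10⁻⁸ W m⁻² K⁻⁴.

P ≈ 1.62×10^29 W

P = σAT⁴ = 5.67×10⁻⁸ × 7.14×10^18 × (25160)⁴ = 5.67×10⁻⁸ × 7.14×10^18 × 4.01×10^17.
P = 1.62×10^29 W.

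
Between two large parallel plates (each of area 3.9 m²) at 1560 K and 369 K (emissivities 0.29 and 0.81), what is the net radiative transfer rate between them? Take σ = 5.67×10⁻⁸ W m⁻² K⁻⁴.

For two large parallel gray plates, q = σ(T₁⁴ − T₂⁴) / (1/ε₁ + 1/ε₂ − 1).
1/ε₁ + 1/ε₂ − 1 = 1/0.29 + 1/0.81 − 1 = 3.683.
T₁⁴ − T₂⁴ = 5.92×10^12 − 1.85×10^10 = 5.90×10^12 K⁴.
q = 5.67×10⁻⁸ × 5.90×10^12 / 3.683 = 90900 W/m².
Q = q·A = 90900 × 3.9 = 3.54×10^5 W.

Q ≈ 3.54×10^5 W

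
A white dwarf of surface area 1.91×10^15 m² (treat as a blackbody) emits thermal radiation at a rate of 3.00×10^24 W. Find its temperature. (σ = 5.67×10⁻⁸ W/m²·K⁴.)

T ≈ 12900 K

From P = σAT⁴, T = (P / σA)^(1/4) = (3.00×10^24 / (5.67×10⁻⁸ × 1.91×10^15))^(1/4).
T = (2.77×10^16)^(1/4) = 12900 K.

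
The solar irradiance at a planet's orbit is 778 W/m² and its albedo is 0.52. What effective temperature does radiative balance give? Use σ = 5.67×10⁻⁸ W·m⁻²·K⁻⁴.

Power absorbed = (1−a)S·πR²; power emitted = 4πR²σT⁴. Equating and cancelling πR²:
T = ((1−a)S / 4σ)^(1/4) = (373 / (4 × 5.67×10⁻⁸))^(1/4) = (1.65×10^9)^(1/4).
T = 201 K.

T ≈ 201 K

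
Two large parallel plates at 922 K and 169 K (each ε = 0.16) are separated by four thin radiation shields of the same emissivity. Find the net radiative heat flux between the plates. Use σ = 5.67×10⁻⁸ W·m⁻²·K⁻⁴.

Each of the 5 gaps contributes resistance (2/ε − 1) = 2/0.16 − 1 = 11.50; total = 57.50.
q = σ(T₁⁴ − T₂⁴) / 57.50 = 5.67×10⁻⁸ × 7.22×10^11 / 57.50 = 712 W/m².

q ≈ 712 W/m²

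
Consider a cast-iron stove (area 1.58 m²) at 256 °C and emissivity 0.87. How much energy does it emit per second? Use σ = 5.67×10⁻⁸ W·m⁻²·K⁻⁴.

P ≈ 6100 W

256 °C = 529 K.
Stefan–Boltzmann: P = εσAT⁴ = 0.87 × 5.67×10⁻⁸ × 1.58 × (529)⁴ = 0.87 × 5.67×10⁻⁸ × 1.58 × 7.83×10^10.
P = 6100 W.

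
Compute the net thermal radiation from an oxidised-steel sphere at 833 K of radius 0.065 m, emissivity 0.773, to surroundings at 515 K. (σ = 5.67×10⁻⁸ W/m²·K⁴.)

Q ≈ 957 W

A = 4πr² = 4π × (0.065)² = 0.0531 m².
Q = εσA(T⁴ − T_s⁴). T⁴ − T_s⁴ = (833)⁴ − (515)⁴ = 4.81×10^11 − 7.03×10^10 = 4.11×10^11 K⁴.
Q = 0.773 × 5.67×10⁻⁸ × 0.0531 × 4.11×10^11 = 957 W.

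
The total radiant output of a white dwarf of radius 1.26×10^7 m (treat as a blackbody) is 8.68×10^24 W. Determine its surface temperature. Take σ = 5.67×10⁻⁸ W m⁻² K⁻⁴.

A = 4πr² = 4π × (1.26×10^7)² = 2.00×10^15 m².
From P = σAT⁴, T = (P / σA)^(1/4) = (8.68×10^24 / (5.67×10⁻⁸ × 2.00×10^15))^(1/4).
T = (7.67×10^16)^(1/4) = 16600 K.

T ≈ 16600 K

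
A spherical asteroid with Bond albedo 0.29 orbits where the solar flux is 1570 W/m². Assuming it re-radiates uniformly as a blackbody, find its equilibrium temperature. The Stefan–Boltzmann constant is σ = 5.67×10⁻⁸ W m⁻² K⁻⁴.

T ≈ 265 K

Power absorbed = (1−a)S·πR²; power emitted = 4πR²σT⁴. Equating and cancelling πR²:
T = ((1−a)S / 4σ)^(1/4) = (1110 / (4 × 5.67×10⁻⁸))^(1/4) = (4.91×10^9)^(1/4).
T = 265 K.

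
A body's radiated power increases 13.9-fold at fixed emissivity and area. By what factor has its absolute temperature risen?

P ∝ T⁴ ⇒ T ∝ P^(1/4), so T scales by (13.9)^(1/4) = 1.93.

factor ≈ 1.93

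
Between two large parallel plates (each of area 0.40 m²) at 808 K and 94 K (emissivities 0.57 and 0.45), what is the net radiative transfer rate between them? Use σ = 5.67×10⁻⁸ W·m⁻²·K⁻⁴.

Q ≈ 3250 W

For two large parallel gray plates, q = σ(T₁⁴ − T₂⁴) / (1/ε₁ + 1/ε₂ − 1).
1/ε₁ + 1/ε₂ − 1 = 1/0.57 + 1/0.45 − 1 = 2.977.
T₁⁴ − T₂⁴ = 4.26×10^11 − 7.81×10^7 = 4.26×10^11 K⁴.
q = 5.67×10⁻⁸ × 4.26×10^11 / 2.977 = 8120 W/m².
Q = q·A = 8120 × 0.40 = 3250 W.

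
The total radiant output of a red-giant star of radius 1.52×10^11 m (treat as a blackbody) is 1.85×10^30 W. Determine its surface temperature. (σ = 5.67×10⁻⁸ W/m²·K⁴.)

T ≈ 3260 K

A = 4πr² = 4π × (1.52×10^11)² = 2.90×10^23 m².
From P = σAT⁴, T = (P / σA)^(1/4) = (1.85×10^30 / (5.67×10⁻⁸ × 2.90×10^23))^(1/4).
T = (1.12×10^14)^(1/4) = 3260 K.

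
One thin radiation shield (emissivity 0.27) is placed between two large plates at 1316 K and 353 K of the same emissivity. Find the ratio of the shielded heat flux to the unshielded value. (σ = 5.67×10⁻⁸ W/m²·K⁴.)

With N identical shields there are N+1 = 2 gaps in series, each with the same radiative resistance, so the flux falls to 1/(N+1) of its unshielded value.

ratio ≈ 0.500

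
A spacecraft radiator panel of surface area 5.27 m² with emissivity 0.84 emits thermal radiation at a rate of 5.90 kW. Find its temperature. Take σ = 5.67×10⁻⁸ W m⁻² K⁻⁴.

T ≈ 392 K

From P = εσAT⁴, T = (P / εσA)^(1/4) = (5900 / (0.84 × 5.67×10⁻⁸ × 5.27))^(1/4).
T = (2.35×10^10)^(1/4) = 392 K.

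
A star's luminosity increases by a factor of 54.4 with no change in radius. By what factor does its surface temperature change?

P ∝ T⁴ ⇒ T ∝ P^(1/4), so T scales by (54.4)^(1/4) = 2.72.

factor ≈ 2.72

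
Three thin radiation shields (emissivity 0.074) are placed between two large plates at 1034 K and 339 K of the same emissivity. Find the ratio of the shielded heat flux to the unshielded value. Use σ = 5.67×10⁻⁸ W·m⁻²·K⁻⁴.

With N identical shields there are N+1 = 4 gaps in series, each with the same radiative resistance, so the flux falls to 1/(N+1) of its unshielded value.

ratio ≈ 0.250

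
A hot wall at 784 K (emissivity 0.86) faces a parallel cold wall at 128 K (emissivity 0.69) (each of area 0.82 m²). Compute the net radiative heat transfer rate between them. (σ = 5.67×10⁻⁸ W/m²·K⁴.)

For two large parallel gray plates, q = σ(T₁⁴ − T₂⁴) / (1/ε₁ + 1/ε₂ − 1).
1/ε₁ + 1/ε₂ − 1 = 1/0.86 + 1/0.69 − 1 = 1.612.
T₁⁴ − T₂⁴ = 3.78×10^11 − 2.68×10^8 = 3.78×10^11 K⁴.
q = 5.67×10⁻⁸ × 3.78×10^11 / 1.612 = 13300 W/m².
Q = q·A = 13300 × 0.82 = 10900 W.

Q ≈ 10900 W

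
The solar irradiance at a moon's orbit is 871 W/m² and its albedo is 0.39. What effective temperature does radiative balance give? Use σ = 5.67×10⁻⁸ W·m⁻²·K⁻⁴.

T ≈ 220 K

Power absorbed = (1−a)S·πR²; power emitted = 4πR²σT⁴. Equating and cancelling πR²:
T = ((1−a)S / 4σ)^(1/4) = (531 / (4 × 5.67×10⁻⁸))^(1/4) = (2.34×10^9)^(1/4).
T = 220 K.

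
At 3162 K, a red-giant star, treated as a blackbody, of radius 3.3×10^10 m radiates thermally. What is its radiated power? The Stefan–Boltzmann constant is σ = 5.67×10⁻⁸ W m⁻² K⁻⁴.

P ≈ 7.76×10^28 W

A = 4πr² = 4π × (3.3×10^10)² = 1.37×10^22 m².
P = σAT⁴ = 5.67×10⁻⁸ × 1.37×10^22 × (3162)⁴ = 5.67×10⁻⁸ × 1.37×10^22 × 10.00×10^13.
P = 7.76×10^28 W.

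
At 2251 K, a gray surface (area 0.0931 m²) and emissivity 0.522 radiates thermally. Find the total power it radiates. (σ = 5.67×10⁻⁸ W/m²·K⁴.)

P ≈ 70700 W

Stefan–Boltzmann: P = εσAT⁴ = 0.522 × 5.67×10⁻⁸ × 0.0931 × (2251)⁴ = 0.522 × 5.67×10⁻⁸ × 0.0931 × 2.57×10^13.
P = 70700 W.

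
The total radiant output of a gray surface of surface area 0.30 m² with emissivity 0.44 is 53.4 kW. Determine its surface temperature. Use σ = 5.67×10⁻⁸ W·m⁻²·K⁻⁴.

From P = εσAT⁴, T = (P / εσA)^(1/4) = (53400 / (0.44 × 5.67×10⁻⁸ × 0.300))^(1/4).
T = (7.13×10^12)^(1/4) = 1630 K.

T ≈ 1630 K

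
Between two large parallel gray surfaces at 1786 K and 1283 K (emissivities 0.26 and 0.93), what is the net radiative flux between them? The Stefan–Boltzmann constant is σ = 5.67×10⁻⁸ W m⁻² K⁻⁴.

For two large parallel gray plates, q = σ(T₁⁴ − T₂⁴) / (1/ε₁ + 1/ε₂ − 1).
1/ε₁ + 1/ε₂ − 1 = 1/0.26 + 1/0.93 − 1 = 3.921.
T₁⁴ − T₂⁴ = 1.02×10^13 − 2.71×10^12 = 7.47×10^12 K⁴.
q = 5.67×10⁻⁸ × 7.47×10^12 / 3.921 = 1.08×10^5 W/m².

q ≈ 1.08×10^5 W/m²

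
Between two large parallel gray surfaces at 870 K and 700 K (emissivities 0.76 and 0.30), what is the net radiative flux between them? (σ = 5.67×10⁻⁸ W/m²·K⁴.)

q ≈ 5170 W/m²

For two large parallel gray plates, q = σ(T₁⁴ − T₂⁴) / (1/ε₁ + 1/ε₂ − 1).
1/ε₁ + 1/ε₂ − 1 = 1/0.76 + 1/0.30 − 1 = 3.649.
T₁⁴ − T₂⁴ = 5.73×10^11 − 2.40×10^11 = 3.33×10^11 K⁴.
q = 5.67×10⁻⁸ × 3.33×10^11 / 3.649 = 5170 W/m².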